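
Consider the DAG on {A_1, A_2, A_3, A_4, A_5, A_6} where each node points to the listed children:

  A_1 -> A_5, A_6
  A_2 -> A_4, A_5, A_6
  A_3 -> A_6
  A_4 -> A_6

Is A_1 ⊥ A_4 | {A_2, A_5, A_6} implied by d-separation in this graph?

We examine all 4 paths between A_1 and A_4:
Path 1: A_1 → A_5 ← A_2 → A_4
  A_2 is a fork here and A_2 is conditioned on, so the path is blocked at A_2.
Path 2: A_1 → A_5 ← A_2 → A_6 ← A_4
  A_2 is a fork here and A_2 is conditioned on, so the path is blocked at A_2.
Path 3: A_1 → A_6 ← A_2 → A_4
  A_2 is a fork here and A_2 is conditioned on, so the path is blocked at A_2.
Path 4: A_1 → A_6 ← A_4
  A_6 is a collider and A_6 is conditioned on, which opens it — no node blocks this path, so it is active.
Since the path A_1 → A_6 ← A_4 is active, A_1 and A_4 are not d-separated given {A_2, A_5, A_6}.

No — A_1 and A_4 are not d-separated given {A_2, A_5, A_6}.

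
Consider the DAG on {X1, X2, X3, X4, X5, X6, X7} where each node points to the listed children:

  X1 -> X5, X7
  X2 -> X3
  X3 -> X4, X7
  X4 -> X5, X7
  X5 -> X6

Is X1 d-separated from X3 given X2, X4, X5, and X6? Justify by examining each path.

Enumerating the 4 paths from X1 to X3 and testing each for blocking by {X2, X4, X5, X6}:
  1. X1 → X5 ← X4 → X7 ← X3 — X5:collider[open]; X4:fork[blocks]; X7:collider[blocks] ⇒ blocked
  2. X1 → X5 ← X4 ← X3 — X5:collider[open]; X4:chain[blocks] ⇒ blocked
  3. X1 → X7 ← X4 ← X3 — X7:collider[blocks]; X4:chain[blocks] ⇒ blocked
  4. X1 → X7 ← X3 — X7:collider[blocks] ⇒ blocked
Since every path is blocked, d-separation holds.

Yes — X1 and X3 are d-separated given {X2, X4, X5, X6}.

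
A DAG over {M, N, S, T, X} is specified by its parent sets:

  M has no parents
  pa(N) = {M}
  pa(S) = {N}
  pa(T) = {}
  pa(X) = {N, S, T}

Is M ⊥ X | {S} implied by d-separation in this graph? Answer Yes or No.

No — M and X are not d-separated given {S}.

We examine all 2 paths between M and X:
  1. M → N → X — N:chain[open] ⇒ active
  2. M → N → S → X — N:chain[open]; S:chain[blocks] ⇒ blocked
At least one path is unblocked, so d-separation fails.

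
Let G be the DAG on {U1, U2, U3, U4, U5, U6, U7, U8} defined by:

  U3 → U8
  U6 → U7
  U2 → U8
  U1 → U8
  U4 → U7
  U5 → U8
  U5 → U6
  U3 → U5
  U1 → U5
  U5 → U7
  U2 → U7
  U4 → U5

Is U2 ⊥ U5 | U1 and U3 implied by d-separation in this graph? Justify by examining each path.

Yes

There are 6 undirected paths between U2 and U5; checking each against the conditioning set {U1, U3}:
Path 1: U2 → U7 ← U6 ← U5
  U7 is a collider here and neither U7 nor any of its descendants is conditioned on, so the collider stays closed — the path is blocked at U7.
Path 2: U2 → U7 ← U4 → U5
  U7 is a collider here and neither U7 nor any of its descendants is conditioned on, so the collider stays closed — the path is blocked at U7.
Path 3: U2 → U7 ← U5
  U7 is a collider here and neither U7 nor any of its descendants is conditioned on, so the collider stays closed — the path is blocked at U7.
Path 4: U2 → U8 ← U1 → U5
  U8 is a collider here and neither U8 nor any of its descendants is conditioned on, so the collider stays closed — the path is blocked at U8.
Path 5: U2 → U8 ← U3 → U5
  U8 is a collider here and neither U8 nor any of its descendants is conditioned on, so the collider stays closed — the path is blocked at U8.
Path 6: U2 → U8 ← U5
  U8 is a collider here and neither U8 nor any of its descendants is conditioned on, so the collider stays closed — the path is blocked at U8.
Since every path is blocked, d-separation holds.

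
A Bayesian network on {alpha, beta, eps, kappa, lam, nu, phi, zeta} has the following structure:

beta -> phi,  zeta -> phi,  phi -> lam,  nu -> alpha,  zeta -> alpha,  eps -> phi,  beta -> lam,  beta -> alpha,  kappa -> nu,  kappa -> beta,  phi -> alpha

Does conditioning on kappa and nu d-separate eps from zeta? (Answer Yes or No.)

6 paths connect eps and zeta; each must be blocked for d-separation to hold:
  1. eps → phi ← beta ← kappa → nu → alpha ← zeta — phi:collider[blocks]; beta:chain[open]; kappa:fork[blocks]; nu:chain[blocks]; alpha:collider[blocks] ⇒ blocked
  2. eps → phi ← beta → alpha ← zeta — phi:collider[blocks]; beta:fork[open]; alpha:collider[blocks] ⇒ blocked
  3. eps → phi → alpha ← zeta — phi:chain[open]; alpha:collider[blocks] ⇒ blocked
  4. eps → phi → lam ← beta ← kappa → nu → alpha ← zeta — phi:chain[open]; lam:collider[blocks]; beta:chain[open]; kappa:fork[blocks]; nu:chain[blocks]; alpha:collider[blocks] ⇒ blocked
  5. eps → phi → lam ← beta → alpha ← zeta — phi:chain[open]; lam:collider[blocks]; beta:fork[open]; alpha:collider[blocks] ⇒ blocked
  6. eps → phi ← zeta — phi:collider[blocks] ⇒ blocked
Every path is blocked, so eps and zeta are d-separated given {kappa, nu}.

Yes — eps and zeta are d-separated given {kappa, nu}.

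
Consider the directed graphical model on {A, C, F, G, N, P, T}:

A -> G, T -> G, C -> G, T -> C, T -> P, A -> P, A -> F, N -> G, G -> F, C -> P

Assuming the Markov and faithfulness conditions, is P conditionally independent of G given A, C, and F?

No

6 paths connect P and G; each must be blocked for d-separation to hold:
Path 1: P ← C ← T → G
  C is a chain here and C is conditioned on, so the path is blocked at C.
Path 2: P ← C → G
  C is a fork here and C is conditioned on, so the path is blocked at C.
Path 3: P ← A → F ← G
  A is a fork here and A is conditioned on, so the path is blocked at A.
Path 4: P ← A → G
  A is a fork here and A is conditioned on, so the path is blocked at A.
Path 5: P ← T → C → G
  C is a chain here and C is conditioned on, so the path is blocked at C.
Path 6: P ← T → G
  T is a fork and T is not conditioned on — no node blocks this path, so it is active.
Because an active path exists, P and G are not d-separated.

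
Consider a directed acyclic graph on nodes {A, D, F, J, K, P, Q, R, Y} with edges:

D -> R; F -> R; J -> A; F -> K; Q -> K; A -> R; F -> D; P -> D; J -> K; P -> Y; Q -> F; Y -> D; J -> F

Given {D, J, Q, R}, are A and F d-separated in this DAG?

No

5 paths connect A and F; each must be blocked for d-separation to hold:
Path 1: A ← J → F
  J is a fork here and J is conditioned on, so the path is blocked at J.
Path 2: A ← J → K ← F
  J is a fork here and J is conditioned on, so the path is blocked at J.
Path 3: A ← J → K ← Q → F
  J is a fork here and J is conditioned on, so the path is blocked at J.
Path 4: A → R ← F
  R is a collider and R is conditioned on, which opens it — no node blocks this path, so it is active.
Path 5: A → R ← D ← F
  D is a chain here and D is conditioned on, so the path is blocked at D.
Since the path A → R ← F is active, A and F are not d-separated given {D, J, Q, R}.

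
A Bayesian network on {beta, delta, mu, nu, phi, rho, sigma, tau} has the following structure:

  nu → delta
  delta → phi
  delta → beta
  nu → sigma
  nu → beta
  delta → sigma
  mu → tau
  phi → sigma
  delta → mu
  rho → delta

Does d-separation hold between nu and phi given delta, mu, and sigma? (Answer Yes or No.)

No

There are 6 undirected paths between nu and phi; checking each against the conditioning set {delta, mu, sigma}:
Path 1: nu → beta ← delta → phi
  beta is a collider here and neither beta nor any of its descendants is conditioned on, so the collider stays closed — the path is blocked at beta.
Path 2: nu → beta ← delta → sigma ← phi
  beta is a collider here and neither beta nor any of its descendants is conditioned on, so the collider stays closed — the path is blocked at beta.
Path 3: nu → sigma ← phi
  sigma is a collider and sigma is conditioned on, which opens it — no node blocks this path, so it is active.
Path 4: nu → sigma ← delta → phi
  delta is a fork here and delta is conditioned on, so the path is blocked at delta.
Path 5: nu → delta → phi
  delta is a chain here and delta is conditioned on, so the path is blocked at delta.
Path 6: nu → delta → sigma ← phi
  delta is a chain here and delta is conditioned on, so the path is blocked at delta.
Since the path nu → sigma ← phi is active, nu and phi are not d-separated given {delta, mu, sigma}.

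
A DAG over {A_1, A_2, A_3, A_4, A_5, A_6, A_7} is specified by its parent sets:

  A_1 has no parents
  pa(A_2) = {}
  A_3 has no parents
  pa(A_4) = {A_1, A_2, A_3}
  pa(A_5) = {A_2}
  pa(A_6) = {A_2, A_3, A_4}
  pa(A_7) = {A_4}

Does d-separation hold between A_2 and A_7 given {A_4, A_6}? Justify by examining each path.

Enumerating the 3 paths from A_2 to A_7 and testing each for blocking by {A_4, A_6}:
  1. A_2 → A_4 → A_7 — A_4:chain[blocks] ⇒ blocked
  2. A_2 → A_6 ← A_4 → A_7 — A_6:collider[open]; A_4:fork[blocks] ⇒ blocked
  3. A_2 → A_6 ← A_3 → A_4 → A_7 — A_6:collider[open]; A_3:fork[open]; A_4:chain[blocks] ⇒ blocked
Every path is blocked, so A_2 and A_7 are d-separated given {A_4, A_6}.

Yes — A_2 and A_7 are d-separated given {A_4, A_6}.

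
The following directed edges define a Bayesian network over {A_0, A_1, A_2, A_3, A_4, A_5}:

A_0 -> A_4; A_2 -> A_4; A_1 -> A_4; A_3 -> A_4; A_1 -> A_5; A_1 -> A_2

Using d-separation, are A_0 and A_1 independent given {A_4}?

No

We examine all 2 paths between A_0 and A_1:
Path 1: A_0 → A_4 ← A_2 ← A_1
  A_4 is a collider and A_4 is conditioned on, which opens it; A_2 is a chain and A_2 is not conditioned on — no node blocks this path, so it is active.
Path 2: A_0 → A_4 ← A_1
  A_4 is a collider and A_4 is conditioned on, which opens it — no node blocks this path, so it is active.
Because an active path exists, A_0 and A_1 are not d-separated.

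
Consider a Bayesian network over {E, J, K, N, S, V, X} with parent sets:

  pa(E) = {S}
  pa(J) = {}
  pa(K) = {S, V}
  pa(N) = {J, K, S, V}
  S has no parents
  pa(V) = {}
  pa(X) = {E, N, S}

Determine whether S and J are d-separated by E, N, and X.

No — S and J are not d-separated given {E, N, X}.

We examine all 5 paths between S and J:
Path 1: S → N ← J
  N is a collider and N is conditioned on, which opens it — no node blocks this path, so it is active.
Path 2: S → K → N ← J
  K is a chain and K is not conditioned on; N is a collider and N is conditioned on, which opens it — no node blocks this path, so it is active.
Path 3: S → K ← V → N ← J
  K is a collider and its descendant N is conditioned on, which opens it; V is a fork and V is not conditioned on; N is a collider and N is conditioned on, which opens it — no node blocks this path, so it is active.
Path 4: S → E → X ← N ← J
  E is a chain here and E is conditioned on, so the path is blocked at E.
Path 5: S → X ← N ← J
  N is a chain here and N is conditioned on, so the path is blocked at N.
Because an active path exists, S and J are not d-separated.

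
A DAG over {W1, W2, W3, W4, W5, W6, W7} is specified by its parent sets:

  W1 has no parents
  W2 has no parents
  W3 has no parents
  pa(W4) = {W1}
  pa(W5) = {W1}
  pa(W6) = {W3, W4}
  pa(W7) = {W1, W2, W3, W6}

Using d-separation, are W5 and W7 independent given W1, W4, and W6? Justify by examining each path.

Yes

There are 3 undirected paths between W5 and W7; checking each against the conditioning set {W1, W4, W6}:
Path 1: W5 ← W1 → W4 → W6 → W7
  W1 is a fork here and W1 is conditioned on, so the path is blocked at W1.
Path 2: W5 ← W1 → W4 → W6 ← W3 → W7
  W1 is a fork here and W1 is conditioned on, so the path is blocked at W1.
Path 3: W5 ← W1 → W7
  W1 is a fork here and W1 is conditioned on, so the path is blocked at W1.
Every path is blocked, so W5 and W7 are d-separated given {W1, W4, W6}.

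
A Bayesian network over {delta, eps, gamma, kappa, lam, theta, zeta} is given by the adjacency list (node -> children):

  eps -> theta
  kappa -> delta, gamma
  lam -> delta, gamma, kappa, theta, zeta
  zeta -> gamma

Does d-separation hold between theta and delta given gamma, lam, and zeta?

4 paths connect theta and delta; each must be blocked for d-separation to hold:
  1. theta ← lam → kappa → delta — lam:fork[blocks]; kappa:chain[open] ⇒ blocked
  2. theta ← lam → delta — lam:fork[blocks] ⇒ blocked
  3. theta ← lam → gamma ← kappa → delta — lam:fork[blocks]; gamma:collider[open]; kappa:fork[open] ⇒ blocked
  4. theta ← lam → zeta → gamma ← kappa → delta — lam:fork[blocks]; zeta:chain[blocks]; gamma:collider[open]; kappa:fork[open] ⇒ blocked
All paths are blocked; theta ⊥ delta | {gamma, lam, zeta} holds.

Yes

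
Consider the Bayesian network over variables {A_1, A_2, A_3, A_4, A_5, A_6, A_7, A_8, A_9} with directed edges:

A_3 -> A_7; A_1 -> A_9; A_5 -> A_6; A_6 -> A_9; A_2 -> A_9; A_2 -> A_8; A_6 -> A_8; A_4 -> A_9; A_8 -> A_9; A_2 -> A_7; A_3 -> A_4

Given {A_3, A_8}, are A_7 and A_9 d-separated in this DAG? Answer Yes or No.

No — A_7 and A_9 are not d-separated given {A_3, A_8}.

Enumerating the 4 paths from A_7 to A_9 and testing each for blocking by {A_3, A_8}:
Path 1: A_7 ← A_2 → A_9
  A_2 is a fork and A_2 is not conditioned on — no node blocks this path, so it is active.
Path 2: A_7 ← A_2 → A_8 ← A_6 → A_9
  A_2 is a fork and A_2 is not conditioned on; A_8 is a collider and A_8 is conditioned on, which opens it; A_6 is a fork and A_6 is not conditioned on — no node blocks this path, so it is active.
Path 3: A_7 ← A_2 → A_8 → A_9
  A_8 is a chain here and A_8 is conditioned on, so the path is blocked at A_8.
Path 4: A_7 ← A_3 → A_4 → A_9
  A_3 is a fork here and A_3 is conditioned on, so the path is blocked at A_3.
At least one path is unblocked, so d-separation fails.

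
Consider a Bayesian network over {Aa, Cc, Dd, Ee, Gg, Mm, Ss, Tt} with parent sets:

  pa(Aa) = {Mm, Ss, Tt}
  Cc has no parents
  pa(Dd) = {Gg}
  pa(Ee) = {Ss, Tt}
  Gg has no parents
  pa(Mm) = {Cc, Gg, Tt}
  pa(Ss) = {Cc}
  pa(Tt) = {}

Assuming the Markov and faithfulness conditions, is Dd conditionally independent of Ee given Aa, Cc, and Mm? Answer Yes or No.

6 paths connect Dd and Ee; each must be blocked for d-separation to hold:
  1. Dd ← Gg → Mm → Aa ← Ss → Ee — Gg:fork[open]; Mm:chain[blocks]; Aa:collider[open]; Ss:fork[open] ⇒ blocked
  2. Dd ← Gg → Mm → Aa ← Tt → Ee — Gg:fork[open]; Mm:chain[blocks]; Aa:collider[open]; Tt:fork[open] ⇒ blocked
  3. Dd ← Gg → Mm ← Cc → Ss → Aa ← Tt → Ee — Gg:fork[open]; Mm:collider[open]; Cc:fork[blocks]; Ss:chain[open]; Aa:collider[open]; Tt:fork[open] ⇒ blocked
  4. Dd ← Gg → Mm ← Cc → Ss → Ee — Gg:fork[open]; Mm:collider[open]; Cc:fork[blocks]; Ss:chain[open] ⇒ blocked
  5. Dd ← Gg → Mm ← Tt → Aa ← Ss → Ee — Gg:fork[open]; Mm:collider[open]; Tt:fork[open]; Aa:collider[open]; Ss:fork[open] ⇒ active
  6. Dd ← Gg → Mm ← Tt → Ee — Gg:fork[open]; Mm:collider[open]; Tt:fork[open] ⇒ active
Because an active path exists, Dd and Ee are not d-separated.

No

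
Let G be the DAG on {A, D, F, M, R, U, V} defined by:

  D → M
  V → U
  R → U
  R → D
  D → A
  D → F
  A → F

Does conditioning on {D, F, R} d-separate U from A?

Enumerating the 2 paths from U to A and testing each for blocking by {D, F, R}:
  1. U ← R → D → A — R:fork[blocks]; D:chain[blocks] ⇒ blocked
  2. U ← R → D → F ← A — R:fork[blocks]; D:chain[blocks]; F:collider[open] ⇒ blocked
Since every path is blocked, d-separation holds.

Yes — U and A are d-separated given {D, F, R}.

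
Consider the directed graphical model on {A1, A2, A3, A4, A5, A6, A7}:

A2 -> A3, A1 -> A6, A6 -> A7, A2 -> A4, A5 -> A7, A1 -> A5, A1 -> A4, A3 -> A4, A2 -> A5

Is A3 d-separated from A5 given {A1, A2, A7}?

We examine all 6 paths between A3 and A5:
Path 1: A3 → A4 ← A1 → A5
  A4 is a collider here and neither A4 nor any of its descendants is conditioned on, so the collider stays closed — the path is blocked at A4.
Path 2: A3 → A4 ← A1 → A6 → A7 ← A5
  A4 is a collider here and neither A4 nor any of its descendants is conditioned on, so the collider stays closed — the path is blocked at A4.
Path 3: A3 → A4 ← A2 → A5
  A4 is a collider here and neither A4 nor any of its descendants is conditioned on, so the collider stays closed — the path is blocked at A4.
Path 4: A3 ← A2 → A4 ← A1 → A5
  A2 is a fork here and A2 is conditioned on, so the path is blocked at A2.
Path 5: A3 ← A2 → A4 ← A1 → A6 → A7 ← A5
  A2 is a fork here and A2 is conditioned on, so the path is blocked at A2.
Path 6: A3 ← A2 → A5
  A2 is a fork here and A2 is conditioned on, so the path is blocked at A2.
All paths are blocked; A3 ⊥ A5 | {A1, A2, A7} holds.

Yes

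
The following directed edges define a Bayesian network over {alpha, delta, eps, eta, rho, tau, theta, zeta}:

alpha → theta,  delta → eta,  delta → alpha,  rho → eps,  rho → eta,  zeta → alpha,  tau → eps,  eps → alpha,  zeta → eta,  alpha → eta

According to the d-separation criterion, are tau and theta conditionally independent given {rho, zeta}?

Enumerating the 4 paths from tau to theta and testing each for blocking by {rho, zeta}:
  1. tau → eps ← rho → eta ← alpha → theta — eps:collider[blocks]; rho:fork[blocks]; eta:collider[blocks]; alpha:fork[open] ⇒ blocked
  2. tau → eps ← rho → eta ← zeta → alpha → theta — eps:collider[blocks]; rho:fork[blocks]; eta:collider[blocks]; zeta:fork[blocks]; alpha:chain[open] ⇒ blocked
  3. tau → eps ← rho → eta ← delta → alpha → theta — eps:collider[blocks]; rho:fork[blocks]; eta:collider[blocks]; delta:fork[open]; alpha:chain[open] ⇒ blocked
  4. tau → eps → alpha → theta — eps:chain[open]; alpha:chain[open] ⇒ active
Because an active path exists, tau and theta are not d-separated.

No — tau and theta are not d-separated given {rho, zeta}.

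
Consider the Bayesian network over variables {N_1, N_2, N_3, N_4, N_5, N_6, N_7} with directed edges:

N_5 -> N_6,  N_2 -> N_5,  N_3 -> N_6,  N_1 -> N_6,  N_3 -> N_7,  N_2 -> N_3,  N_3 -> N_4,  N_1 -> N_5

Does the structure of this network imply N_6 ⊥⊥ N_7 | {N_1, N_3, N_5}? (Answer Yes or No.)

We examine all 3 paths between N_6 and N_7:
Path 1: N_6 ← N_3 → N_7
  N_3 is a fork here and N_3 is conditioned on, so the path is blocked at N_3.
Path 2: N_6 ← N_5 ← N_2 → N_3 → N_7
  N_5 is a chain here and N_5 is conditioned on, so the path is blocked at N_5.
Path 3: N_6 ← N_1 → N_5 ← N_2 → N_3 → N_7
  N_1 is a fork here and N_1 is conditioned on, so the path is blocked at N_1.
All paths are blocked; N_6 ⊥ N_7 | {N_1, N_3, N_5} holds.

Yes — N_6 and N_7 are d-separated given {N_1, N_3, N_5}.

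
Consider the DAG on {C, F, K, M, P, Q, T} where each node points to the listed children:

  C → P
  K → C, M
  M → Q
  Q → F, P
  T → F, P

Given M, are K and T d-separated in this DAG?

Enumerating the 4 paths from K to T and testing each for blocking by {M}:
  1. K → C → P ← T — C:chain[open]; P:collider[blocks] ⇒ blocked
  2. K → C → P ← Q → F ← T — C:chain[open]; P:collider[blocks]; Q:fork[open]; F:collider[blocks] ⇒ blocked
  3. K → M → Q → F ← T — M:chain[blocks]; Q:chain[open]; F:collider[blocks] ⇒ blocked
  4. K → M → Q → P ← T — M:chain[blocks]; Q:chain[open]; P:collider[blocks] ⇒ blocked
All paths are blocked; K ⊥ T | {M} holds.

Yes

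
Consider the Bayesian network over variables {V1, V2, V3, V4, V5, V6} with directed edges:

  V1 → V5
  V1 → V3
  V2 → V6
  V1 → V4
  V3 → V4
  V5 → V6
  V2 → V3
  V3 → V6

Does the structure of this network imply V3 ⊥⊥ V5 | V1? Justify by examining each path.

Yes

We examine all 4 paths between V3 and V5:
Path 1: V3 ← V2 → V6 ← V5
  V6 is a collider here and neither V6 nor any of its descendants is conditioned on, so the collider stays closed — the path is blocked at V6.
Path 2: V3 → V6 ← V5
  V6 is a collider here and neither V6 nor any of its descendants is conditioned on, so the collider stays closed — the path is blocked at V6.
Path 3: V3 ← V1 → V5
  V1 is a fork here and V1 is conditioned on, so the path is blocked at V1.
Path 4: V3 → V4 ← V1 → V5
  V4 is a collider here and neither V4 nor any of its descendants is conditioned on, so the collider stays closed — the path is blocked at V4.
Every path is blocked, so V3 and V5 are d-separated given {V1}.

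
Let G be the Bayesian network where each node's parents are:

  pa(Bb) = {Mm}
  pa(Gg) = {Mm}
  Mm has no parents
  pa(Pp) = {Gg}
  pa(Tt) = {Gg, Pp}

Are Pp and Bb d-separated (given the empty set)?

Enumerating the 2 paths from Pp to Bb and testing each for blocking by ∅:
Path 1: Pp ← Gg ← Mm → Bb
  Gg is a chain and Gg is not conditioned on; Mm is a fork and Mm is not conditioned on — no node blocks this path, so it is active.
Path 2: Pp → Tt ← Gg ← Mm → Bb
  Tt is a collider here and neither Tt nor any of its descendants is conditioned on, so the collider stays closed — the path is blocked at Tt.
Since the path Pp ← Gg ← Mm → Bb is active, Pp and Bb are not d-separated given ∅.

No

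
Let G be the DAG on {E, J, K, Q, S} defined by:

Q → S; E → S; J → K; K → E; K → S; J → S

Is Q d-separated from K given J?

Yes — Q and K are d-separated given {J}.

There are 3 undirected paths between Q and K; checking each against the conditioning set {J}:
  1. Q → S ← J → K — S:collider[blocks]; J:fork[blocks] ⇒ blocked
  2. Q → S ← K — S:collider[blocks] ⇒ blocked
  3. Q → S ← E ← K — S:collider[blocks]; E:chain[open] ⇒ blocked
Since every path is blocked, d-separation holds.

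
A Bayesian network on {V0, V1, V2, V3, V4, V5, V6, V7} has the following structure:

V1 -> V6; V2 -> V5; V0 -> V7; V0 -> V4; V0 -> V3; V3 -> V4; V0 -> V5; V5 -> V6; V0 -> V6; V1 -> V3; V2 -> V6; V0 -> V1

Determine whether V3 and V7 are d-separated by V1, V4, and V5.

6 paths connect V3 and V7; each must be blocked for d-separation to hold:
Path 1: V3 → V4 ← V0 → V7
  V4 is a collider and V4 is conditioned on, which opens it; V0 is a fork and V0 is not conditioned on — no node blocks this path, so it is active.
Path 2: V3 ← V0 → V7
  V0 is a fork and V0 is not conditioned on — no node blocks this path, so it is active.
Path 3: V3 ← V1 → V6 ← V5 ← V0 → V7
  V1 is a fork here and V1 is conditioned on, so the path is blocked at V1.
Path 4: V3 ← V1 → V6 ← V2 → V5 ← V0 → V7
  V1 is a fork here and V1 is conditioned on, so the path is blocked at V1.
Path 5: V3 ← V1 → V6 ← V0 → V7
  V1 is a fork here and V1 is conditioned on, so the path is blocked at V1.
Path 6: V3 ← V1 ← V0 → V7
  V1 is a chain here and V1 is conditioned on, so the path is blocked at V1.
Since the path V3 → V4 ← V0 → V7 is active, V3 and V7 are not d-separated given {V1, V4, V5}.

No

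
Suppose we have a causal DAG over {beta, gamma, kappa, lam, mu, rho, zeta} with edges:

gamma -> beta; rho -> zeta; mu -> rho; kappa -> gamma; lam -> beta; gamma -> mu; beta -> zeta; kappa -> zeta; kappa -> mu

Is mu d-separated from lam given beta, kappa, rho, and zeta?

No — mu and lam are not d-separated given {beta, kappa, rho, zeta}.

Enumerating the 6 paths from mu to lam and testing each for blocking by {beta, kappa, rho, zeta}:
  1. mu ← kappa → zeta ← beta ← lam — kappa:fork[blocks]; zeta:collider[open]; beta:chain[blocks] ⇒ blocked
  2. mu ← kappa → gamma → beta ← lam — kappa:fork[blocks]; gamma:chain[open]; beta:collider[open] ⇒ blocked
  3. mu ← gamma ← kappa → zeta ← beta ← lam — gamma:chain[open]; kappa:fork[blocks]; zeta:collider[open]; beta:chain[blocks] ⇒ blocked
  4. mu ← gamma → beta ← lam — gamma:fork[open]; beta:collider[open] ⇒ active
  5. mu → rho → zeta ← kappa → gamma → beta ← lam — rho:chain[blocks]; zeta:collider[open]; kappa:fork[blocks]; gamma:chain[open]; beta:collider[open] ⇒ blocked
  6. mu → rho → zeta ← beta ← lam — rho:chain[blocks]; zeta:collider[open]; beta:chain[blocks] ⇒ blocked
Since the path mu ← gamma → beta ← lam is active, mu and lam are not d-separated given {beta, kappa, rho, zeta}.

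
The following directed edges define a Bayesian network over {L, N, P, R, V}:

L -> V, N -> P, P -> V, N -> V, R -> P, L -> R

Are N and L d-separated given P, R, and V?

No

There are 4 undirected paths between N and L; checking each against the conditioning set {P, R, V}:
Path 1: N → P ← R ← L
  R is a chain here and R is conditioned on, so the path is blocked at R.
Path 2: N → P → V ← L
  P is a chain here and P is conditioned on, so the path is blocked at P.
Path 3: N → V ← P ← R ← L
  P is a chain here and P is conditioned on, so the path is blocked at P.
Path 4: N → V ← L
  V is a collider and V is conditioned on, which opens it — no node blocks this path, so it is active.
Because an active path exists, N and L are not d-separated.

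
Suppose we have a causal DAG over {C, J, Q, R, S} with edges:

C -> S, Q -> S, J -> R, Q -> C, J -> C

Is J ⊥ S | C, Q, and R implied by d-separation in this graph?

Yes — J and S are d-separated given {C, Q, R}.

2 paths connect J and S; each must be blocked for d-separation to hold:
Path 1: J → C ← Q → S
  Q is a fork here and Q is conditioned on, so the path is blocked at Q.
Path 2: J → C → S
  C is a chain here and C is conditioned on, so the path is blocked at C.
All paths are blocked; J ⊥ S | {C, Q, R} holds.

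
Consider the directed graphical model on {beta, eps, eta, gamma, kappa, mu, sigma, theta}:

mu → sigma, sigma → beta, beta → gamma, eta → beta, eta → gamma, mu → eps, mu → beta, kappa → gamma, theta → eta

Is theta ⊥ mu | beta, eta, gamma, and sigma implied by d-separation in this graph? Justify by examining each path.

4 paths connect theta and mu; each must be blocked for d-separation to hold:
Path 1: theta → eta → beta ← mu
  eta is a chain here and eta is conditioned on, so the path is blocked at eta.
Path 2: theta → eta → beta ← sigma ← mu
  eta is a chain here and eta is conditioned on, so the path is blocked at eta.
Path 3: theta → eta → gamma ← beta ← mu
  eta is a chain here and eta is conditioned on, so the path is blocked at eta.
Path 4: theta → eta → gamma ← beta ← sigma ← mu
  eta is a chain here and eta is conditioned on, so the path is blocked at eta.
Since every path is blocked, d-separation holds.

Yes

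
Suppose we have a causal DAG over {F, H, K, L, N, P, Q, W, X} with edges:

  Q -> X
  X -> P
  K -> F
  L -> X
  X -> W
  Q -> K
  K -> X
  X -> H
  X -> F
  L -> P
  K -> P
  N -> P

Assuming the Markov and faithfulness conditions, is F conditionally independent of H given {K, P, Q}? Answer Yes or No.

No

Enumerating the 5 paths from F to H and testing each for blocking by {K, P, Q}:
  1. F ← K ← Q → X → H — K:chain[blocks]; Q:fork[blocks]; X:chain[open] ⇒ blocked
  2. F ← K → P ← L → X → H — K:fork[blocks]; P:collider[open]; L:fork[open]; X:chain[open] ⇒ blocked
  3. F ← K → P ← X → H — K:fork[blocks]; P:collider[open]; X:fork[open] ⇒ blocked
  4. F ← K → X → H — K:fork[blocks]; X:chain[open] ⇒ blocked
  5. F ← X → H — X:fork[open] ⇒ active
Since the path F ← X → H is active, F and H are not d-separated given {K, P, Q}.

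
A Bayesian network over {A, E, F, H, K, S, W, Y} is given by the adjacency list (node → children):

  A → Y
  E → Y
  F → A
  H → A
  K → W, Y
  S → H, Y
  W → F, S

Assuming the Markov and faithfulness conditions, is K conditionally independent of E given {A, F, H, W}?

Yes

5 paths connect K and E; each must be blocked for d-separation to hold:
  1. K → W → S → Y ← E — W:chain[blocks]; S:chain[open]; Y:collider[blocks] ⇒ blocked
  2. K → W → S → H → A → Y ← E — W:chain[blocks]; S:chain[open]; H:chain[blocks]; A:chain[blocks]; Y:collider[blocks] ⇒ blocked
  3. K → W → F → A → Y ← E — W:chain[blocks]; F:chain[blocks]; A:chain[blocks]; Y:collider[blocks] ⇒ blocked
  4. K → W → F → A ← H ← S → Y ← E — W:chain[blocks]; F:chain[blocks]; A:collider[open]; H:chain[blocks]; S:fork[open]; Y:collider[blocks] ⇒ blocked
  5. K → Y ← E — Y:collider[blocks] ⇒ blocked
Every path is blocked, so K and E are d-separated given {A, F, H, W}.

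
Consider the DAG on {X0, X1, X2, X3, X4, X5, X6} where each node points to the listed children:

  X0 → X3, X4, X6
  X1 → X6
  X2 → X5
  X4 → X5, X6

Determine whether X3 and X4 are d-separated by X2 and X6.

2 paths connect X3 and X4; each must be blocked for d-separation to hold:
Path 1: X3 ← X0 → X4
  X0 is a fork and X0 is not conditioned on — no node blocks this path, so it is active.
Path 2: X3 ← X0 → X6 ← X4
  X0 is a fork and X0 is not conditioned on; X6 is a collider and X6 is conditioned on, which opens it — no node blocks this path, so it is active.
Because an active path exists, X3 and X4 are not d-separated.

No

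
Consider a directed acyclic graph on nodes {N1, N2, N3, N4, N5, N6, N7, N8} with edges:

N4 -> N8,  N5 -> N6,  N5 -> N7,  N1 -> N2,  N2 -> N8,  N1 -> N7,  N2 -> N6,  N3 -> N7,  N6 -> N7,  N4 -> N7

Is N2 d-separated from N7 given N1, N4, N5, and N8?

No

We examine all 4 paths between N2 and N7:
Path 1: N2 → N8 ← N4 → N7
  N4 is a fork here and N4 is conditioned on, so the path is blocked at N4.
Path 2: N2 ← N1 → N7
  N1 is a fork here and N1 is conditioned on, so the path is blocked at N1.
Path 3: N2 → N6 → N7
  N6 is a chain and N6 is not conditioned on — no node blocks this path, so it is active.
Path 4: N2 → N6 ← N5 → N7
  N6 is a collider here and neither N6 nor any of its descendants is conditioned on, so the collider stays closed — the path is blocked at N6.
Since the path N2 → N6 → N7 is active, N2 and N7 are not d-separated given {N1, N4, N5, N8}.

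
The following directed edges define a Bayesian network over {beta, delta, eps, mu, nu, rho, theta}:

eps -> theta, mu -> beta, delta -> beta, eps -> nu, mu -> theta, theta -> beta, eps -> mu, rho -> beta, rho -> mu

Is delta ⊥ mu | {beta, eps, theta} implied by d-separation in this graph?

No — delta and mu are not d-separated given {beta, eps, theta}.

4 paths connect delta and mu; each must be blocked for d-separation to hold:
  1. delta → beta ← theta ← eps → mu — beta:collider[open]; theta:chain[blocks]; eps:fork[blocks] ⇒ blocked
  2. delta → beta ← theta ← mu — beta:collider[open]; theta:chain[blocks] ⇒ blocked
  3. delta → beta ← mu — beta:collider[open] ⇒ active
  4. delta → beta ← rho → mu — beta:collider[open]; rho:fork[open] ⇒ active
Because an active path exists, delta and mu are not d-separated.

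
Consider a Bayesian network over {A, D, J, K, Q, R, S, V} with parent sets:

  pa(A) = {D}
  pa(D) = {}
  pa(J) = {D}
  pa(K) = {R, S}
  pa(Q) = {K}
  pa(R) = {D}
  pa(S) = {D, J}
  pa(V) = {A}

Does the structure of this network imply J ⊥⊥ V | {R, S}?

No

Enumerating the 3 paths from J to V and testing each for blocking by {R, S}:
Path 1: J ← D → A → V
  D is a fork and D is not conditioned on; A is a chain and A is not conditioned on — no node blocks this path, so it is active.
Path 2: J → S → K ← R ← D → A → V
  S is a chain here and S is conditioned on, so the path is blocked at S.
Path 3: J → S ← D → A → V
  S is a collider and S is conditioned on, which opens it; D is a fork and D is not conditioned on; A is a chain and A is not conditioned on — no node blocks this path, so it is active.
At least one path is unblocked, so d-separation fails.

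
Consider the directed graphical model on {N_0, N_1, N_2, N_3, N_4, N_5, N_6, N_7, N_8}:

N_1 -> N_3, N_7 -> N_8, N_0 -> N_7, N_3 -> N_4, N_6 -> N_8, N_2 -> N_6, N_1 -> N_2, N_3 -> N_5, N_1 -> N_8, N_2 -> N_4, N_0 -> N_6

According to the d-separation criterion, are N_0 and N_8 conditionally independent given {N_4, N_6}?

No — N_0 and N_8 are not d-separated given {N_4, N_6}.

We examine all 4 paths between N_0 and N_8:
  1. N_0 → N_7 → N_8 — N_7:chain[open] ⇒ active
  2. N_0 → N_6 ← N_2 → N_4 ← N_3 ← N_1 → N_8 — N_6:collider[open]; N_2:fork[open]; N_4:collider[open]; N_3:chain[open]; N_1:fork[open] ⇒ active
  3. N_0 → N_6 ← N_2 ← N_1 → N_8 — N_6:collider[open]; N_2:chain[open]; N_1:fork[open] ⇒ active
  4. N_0 → N_6 → N_8 — N_6:chain[blocks] ⇒ blocked
Since the path N_0 → N_7 → N_8 is active, N_0 and N_8 are not d-separated given {N_4, N_6}.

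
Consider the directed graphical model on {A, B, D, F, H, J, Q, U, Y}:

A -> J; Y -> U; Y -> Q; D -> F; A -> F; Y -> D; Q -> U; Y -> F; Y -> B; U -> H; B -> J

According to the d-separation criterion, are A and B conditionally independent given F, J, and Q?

No

We examine all 3 paths between A and B:
Path 1: A → F ← D ← Y → B
  F is a collider and F is conditioned on, which opens it; D is a chain and D is not conditioned on; Y is a fork and Y is not conditioned on — no node blocks this path, so it is active.
Path 2: A → F ← Y → B
  F is a collider and F is conditioned on, which opens it; Y is a fork and Y is not conditioned on — no node blocks this path, so it is active.
Path 3: A → J ← B
  J is a collider and J is conditioned on, which opens it — no node blocks this path, so it is active.
Since the path A → F ← D ← Y → B is active, A and B are not d-separated given {F, J, Q}.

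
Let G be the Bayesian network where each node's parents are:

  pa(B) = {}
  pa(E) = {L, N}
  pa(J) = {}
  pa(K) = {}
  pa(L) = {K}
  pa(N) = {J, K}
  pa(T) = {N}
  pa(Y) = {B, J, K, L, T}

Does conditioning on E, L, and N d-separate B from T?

Yes

There are 6 undirected paths between B and T; checking each against the conditioning set {E, L, N}:
Path 1: B → Y ← T
  Y is a collider here and neither Y nor any of its descendants is conditioned on, so the collider stays closed — the path is blocked at Y.
Path 2: B → Y ← L → E ← N → T
  Y is a collider here and neither Y nor any of its descendants is conditioned on, so the collider stays closed — the path is blocked at Y.
Path 3: B → Y ← L ← K → N → T
  Y is a collider here and neither Y nor any of its descendants is conditioned on, so the collider stays closed — the path is blocked at Y.
Path 4: B → Y ← K → L → E ← N → T
  Y is a collider here and neither Y nor any of its descendants is conditioned on, so the collider stays closed — the path is blocked at Y.
Path 5: B → Y ← K → N → T
  Y is a collider here and neither Y nor any of its descendants is conditioned on, so the collider stays closed — the path is blocked at Y.
Path 6: B → Y ← J → N → T
  Y is a collider here and neither Y nor any of its descendants is conditioned on, so the collider stays closed — the path is blocked at Y.
Every path is blocked, so B and T are d-separated given {E, L, N}.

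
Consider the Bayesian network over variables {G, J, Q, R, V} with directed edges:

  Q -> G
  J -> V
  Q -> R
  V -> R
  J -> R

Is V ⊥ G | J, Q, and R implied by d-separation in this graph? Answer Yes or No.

Yes — V and G are d-separated given {J, Q, R}.

We examine all 2 paths between V and G:
Path 1: V ← J → R ← Q → G
  J is a fork here and J is conditioned on, so the path is blocked at J.
Path 2: V → R ← Q → G
  Q is a fork here and Q is conditioned on, so the path is blocked at Q.
Every path is blocked, so V and G are d-separated given {J, Q, R}.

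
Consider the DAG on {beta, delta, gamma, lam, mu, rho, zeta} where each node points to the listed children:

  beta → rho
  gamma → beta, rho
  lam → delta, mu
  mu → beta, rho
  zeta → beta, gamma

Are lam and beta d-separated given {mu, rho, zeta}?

Enumerating the 4 paths from lam to beta and testing each for blocking by {mu, rho, zeta}:
Path 1: lam → mu → rho ← gamma ← zeta → beta
  mu is a chain here and mu is conditioned on, so the path is blocked at mu.
Path 2: lam → mu → rho ← gamma → beta
  mu is a chain here and mu is conditioned on, so the path is blocked at mu.
Path 3: lam → mu → rho ← beta
  mu is a chain here and mu is conditioned on, so the path is blocked at mu.
Path 4: lam → mu → beta
  mu is a chain here and mu is conditioned on, so the path is blocked at mu.
All paths are blocked; lam ⊥ beta | {mu, rho, zeta} holds.

Yes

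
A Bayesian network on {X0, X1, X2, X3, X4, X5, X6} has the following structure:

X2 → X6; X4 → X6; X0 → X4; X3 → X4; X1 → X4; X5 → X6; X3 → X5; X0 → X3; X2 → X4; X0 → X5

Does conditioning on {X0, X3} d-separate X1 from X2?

Enumerating the 6 paths from X1 to X2 and testing each for blocking by {X0, X3}:
Path 1: X1 → X4 ← X0 → X3 → X5 → X6 ← X2
  X4 is a collider here and neither X4 nor any of its descendants is conditioned on, so the collider stays closed — the path is blocked at X4.
Path 2: X1 → X4 ← X0 → X5 → X6 ← X2
  X4 is a collider here and neither X4 nor any of its descendants is conditioned on, so the collider stays closed — the path is blocked at X4.
Path 3: X1 → X4 ← X2
  X4 is a collider here and neither X4 nor any of its descendants is conditioned on, so the collider stays closed — the path is blocked at X4.
Path 4: X1 → X4 ← X3 ← X0 → X5 → X6 ← X2
  X4 is a collider here and neither X4 nor any of its descendants is conditioned on, so the collider stays closed — the path is blocked at X4.
Path 5: X1 → X4 ← X3 → X5 → X6 ← X2
  X4 is a collider here and neither X4 nor any of its descendants is conditioned on, so the collider stays closed — the path is blocked at X4.
Path 6: X1 → X4 → X6 ← X2
  X6 is a collider here and neither X6 nor any of its descendants is conditioned on, so the collider stays closed — the path is blocked at X6.
All paths are blocked; X1 ⊥ X2 | {X0, X3} holds.

Yes — X1 and X2 are d-separated given {X0, X3}.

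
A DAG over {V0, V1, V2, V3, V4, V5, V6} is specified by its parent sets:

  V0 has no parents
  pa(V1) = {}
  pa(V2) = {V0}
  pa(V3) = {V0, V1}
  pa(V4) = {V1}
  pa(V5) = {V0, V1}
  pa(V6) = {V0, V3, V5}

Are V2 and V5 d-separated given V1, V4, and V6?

Enumerating the 5 paths from V2 to V5 and testing each for blocking by {V1, V4, V6}:
Path 1: V2 ← V0 → V5
  V0 is a fork and V0 is not conditioned on — no node blocks this path, so it is active.
Path 2: V2 ← V0 → V6 ← V5
  V0 is a fork and V0 is not conditioned on; V6 is a collider and V6 is conditioned on, which opens it — no node blocks this path, so it is active.
Path 3: V2 ← V0 → V6 ← V3 ← V1 → V5
  V1 is a fork here and V1 is conditioned on, so the path is blocked at V1.
Path 4: V2 ← V0 → V3 ← V1 → V5
  V1 is a fork here and V1 is conditioned on, so the path is blocked at V1.
Path 5: V2 ← V0 → V3 → V6 ← V5
  V0 is a fork and V0 is not conditioned on; V3 is a chain and V3 is not conditioned on; V6 is a collider and V6 is conditioned on, which opens it — no node blocks this path, so it is active.
Because an active path exists, V2 and V5 are not d-separated.

No — V2 and V5 are not d-separated given {V1, V4, V6}.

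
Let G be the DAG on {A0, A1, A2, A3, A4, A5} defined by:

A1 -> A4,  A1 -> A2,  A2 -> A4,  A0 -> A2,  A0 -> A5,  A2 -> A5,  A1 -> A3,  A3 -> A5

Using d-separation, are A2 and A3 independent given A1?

4 paths connect A2 and A3; each must be blocked for d-separation to hold:
  1. A2 → A4 ← A1 → A3 — A4:collider[blocks]; A1:fork[blocks] ⇒ blocked
  2. A2 → A5 ← A3 — A5:collider[blocks] ⇒ blocked
  3. A2 ← A1 → A3 — A1:fork[blocks] ⇒ blocked
  4. A2 ← A0 → A5 ← A3 — A0:fork[open]; A5:collider[blocks] ⇒ blocked
Every path is blocked, so A2 and A3 are d-separated given {A1}.

Yes — A2 and A3 are d-separated given {A1}.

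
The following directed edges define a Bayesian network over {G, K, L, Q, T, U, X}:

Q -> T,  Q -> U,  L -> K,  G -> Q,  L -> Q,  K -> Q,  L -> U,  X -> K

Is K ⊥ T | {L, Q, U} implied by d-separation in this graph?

Enumerating the 3 paths from K to T and testing each for blocking by {L, Q, U}:
Path 1: K → Q → T
  Q is a chain here and Q is conditioned on, so the path is blocked at Q.
Path 2: K ← L → Q → T
  L is a fork here and L is conditioned on, so the path is blocked at L.
Path 3: K ← L → U ← Q → T
  L is a fork here and L is conditioned on, so the path is blocked at L.
Every path is blocked, so K and T are d-separated given {L, Q, U}.

Yes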